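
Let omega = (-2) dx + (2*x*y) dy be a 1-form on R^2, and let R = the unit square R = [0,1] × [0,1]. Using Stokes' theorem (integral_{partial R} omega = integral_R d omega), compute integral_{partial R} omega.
integral_(partial R) omega = 1

Stokes: integral_partial_R omega = integral_R d omega with d omega = (∂Q/∂x - ∂P/∂y) dx ∧ dy.
  ∂Q/∂x = 2*y
  ∂P/∂y = 0
  integrand = ∂Q/∂x - ∂P/∂y = 2*y.
Integrating over R: integral_0^1 integral_0^1 (2*y) dx dy = 1.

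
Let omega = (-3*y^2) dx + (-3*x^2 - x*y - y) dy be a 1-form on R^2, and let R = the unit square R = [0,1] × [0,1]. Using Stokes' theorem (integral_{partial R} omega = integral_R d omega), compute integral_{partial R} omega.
integral_(partial R) omega = -1/2

Stokes: integral_partial_R omega = integral_R d omega with d omega = (∂Q/∂x - ∂P/∂y) dx ∧ dy.
  ∂Q/∂x = -6*x - y
  ∂P/∂y = -6*y
  integrand = ∂Q/∂x - ∂P/∂y = -6*x + 5*y.
Integrating over R: integral_0^1 integral_0^1 (-6*x + 5*y) dx dy = -1/2.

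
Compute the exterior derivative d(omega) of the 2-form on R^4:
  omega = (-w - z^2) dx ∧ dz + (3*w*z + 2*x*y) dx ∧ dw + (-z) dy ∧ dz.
d(omega) = (-3*w - 1) dx ∧ dz ∧ dw + (-2*x) dx ∧ dy ∧ dw

For a 2-form omega = sum_{i<j} g_{ij} dx_i ∧ dx_j, the exterior derivative is
  d(omega) = sum_{i<j} d(g_{ij}) ∧ dx_i ∧ dx_j = sum_{i<j, k} (∂g_{ij}/∂x_k) dx_k ∧ dx_i ∧ dx_j.
Expand each term, using dx_k ∧ dx_i ∧ dx_j = sgn(permutation) dx_{(a)} ∧ dx_{(b)} ∧ dx_{(c)} with (a < b < c) sorted:
  d(-w - z^2) includes (∂/∂w)(-w - z^2) dw = (-1) dw, which multiplied by dx ∧ dz gives (-1) dx ∧ dz ∧ dw
  d(3*w*z + 2*x*y) includes (∂/∂y)(3*w*z + 2*x*y) dy = (2*x) dy, which multiplied by dx ∧ dw gives (-2*x) dx ∧ dy ∧ dw
  d(3*w*z + 2*x*y) includes (∂/∂z)(3*w*z + 2*x*y) dz = (3*w) dz, which multiplied by dx ∧ dw gives (-3*w) dx ∧ dz ∧ dw
Collecting like 3-forms: d(omega) = (-3*w - 1) dx ∧ dz ∧ dw + (-2*x) dx ∧ dy ∧ dw.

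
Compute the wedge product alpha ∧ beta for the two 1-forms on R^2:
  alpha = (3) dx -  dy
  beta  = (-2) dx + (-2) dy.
alpha ∧ beta = (-8) dx ∧ dy

Distribute the wedge, using dx_i ∧ dx_j = -dx_j ∧ dx_i and dx_i ∧ dx_i = 0. For each pair (i, j) with i < j, the coefficient of dx_i ∧ dx_j in alpha ∧ beta is (alpha_i * beta_j - alpha_j * beta_i). Collecting: alpha ∧ beta = (-8) dx ∧ dy.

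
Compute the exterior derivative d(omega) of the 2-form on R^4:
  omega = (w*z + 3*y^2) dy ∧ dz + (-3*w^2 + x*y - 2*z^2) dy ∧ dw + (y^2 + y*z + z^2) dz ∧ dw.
d(omega) = (2*y + 6*z) dy ∧ dz ∧ dw + (y) dx ∧ dy ∧ dw

For a 2-form omega = sum_{i<j} g_{ij} dx_i ∧ dx_j, the exterior derivative is
  d(omega) = sum_{i<j} d(g_{ij}) ∧ dx_i ∧ dx_j = sum_{i<j, k} (∂g_{ij}/∂x_k) dx_k ∧ dx_i ∧ dx_j.
Expand each term, using dx_k ∧ dx_i ∧ dx_j = sgn(permutation) dx_{(a)} ∧ dx_{(b)} ∧ dx_{(c)} with (a < b < c) sorted:
  d(w*z + 3*y^2) includes (∂/∂w)(w*z + 3*y^2) dw = (z) dw, which multiplied by dy ∧ dz gives (z) dy ∧ dz ∧ dw
  d(-3*w^2 + x*y - 2*z^2) includes (∂/∂x)(-3*w^2 + x*y - 2*z^2) dx = (y) dx, which multiplied by dy ∧ dw gives (y) dx ∧ dy ∧ dw
  d(-3*w^2 + x*y - 2*z^2) includes (∂/∂z)(-3*w^2 + x*y - 2*z^2) dz = (-4*z) dz, which multiplied by dy ∧ dw gives (4*z) dy ∧ dz ∧ dw
  d(y^2 + y*z + z^2) includes (∂/∂y)(y^2 + y*z + z^2) dy = (2*y + z) dy, which multiplied by dz ∧ dw gives (2*y + z) dy ∧ dz ∧ dw
Collecting like 3-forms: d(omega) = (2*y + 6*z) dy ∧ dz ∧ dw + (y) dx ∧ dy ∧ dw.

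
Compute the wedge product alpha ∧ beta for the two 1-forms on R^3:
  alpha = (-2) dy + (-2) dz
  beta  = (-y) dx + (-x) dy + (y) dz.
alpha ∧ beta = (-2*y) dx ∧ dy + (-2*x - 2*y) dy ∧ dz + (-2*y) dx ∧ dz

Distribute the wedge, using dx_i ∧ dx_j = -dx_j ∧ dx_i and dx_i ∧ dx_i = 0. For each pair (i, j) with i < j, the coefficient of dx_i ∧ dx_j in alpha ∧ beta is (alpha_i * beta_j - alpha_j * beta_i). Collecting: alpha ∧ beta = (-2*y) dx ∧ dy + (-2*x - 2*y) dy ∧ dz + (-2*y) dx ∧ dz.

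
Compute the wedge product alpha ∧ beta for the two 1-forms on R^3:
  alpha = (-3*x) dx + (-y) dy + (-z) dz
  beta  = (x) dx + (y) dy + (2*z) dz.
alpha ∧ beta = (-2*x*y) dx ∧ dy + (-5*x*z) dx ∧ dz + (-y*z) dy ∧ dz

Distribute the wedge, using dx_i ∧ dx_j = -dx_j ∧ dx_i and dx_i ∧ dx_i = 0. For each pair (i, j) with i < j, the coefficient of dx_i ∧ dx_j in alpha ∧ beta is (alpha_i * beta_j - alpha_j * beta_i). Collecting: alpha ∧ beta = (-2*x*y) dx ∧ dy + (-5*x*z) dx ∧ dz + (-y*z) dy ∧ dz.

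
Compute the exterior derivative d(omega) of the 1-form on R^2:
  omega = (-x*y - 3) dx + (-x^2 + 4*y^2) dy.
d(omega) = (-x) dx ∧ dy

For a 1-form omega = sum_i f_i dx_i, the exterior derivative is
  d(omega) = sum_{i < j} (∂f_j/∂x_i - ∂f_i/∂x_j) dx_i ∧ dx_j.
  coefficient of dx ∧ dy: ∂f_2/∂x - ∂f_1/∂y = ∂(-x^2 + 4*y^2)/∂x - ∂(-x*y - 3)/∂y = -x
Assembling: d(omega) = (-x) dx ∧ dy.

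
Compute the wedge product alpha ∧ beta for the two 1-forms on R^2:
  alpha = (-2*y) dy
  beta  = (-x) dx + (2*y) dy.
alpha ∧ beta = (-2*x*y) dx ∧ dy

Distribute the wedge, using dx_i ∧ dx_j = -dx_j ∧ dx_i and dx_i ∧ dx_i = 0. For each pair (i, j) with i < j, the coefficient of dx_i ∧ dx_j in alpha ∧ beta is (alpha_i * beta_j - alpha_j * beta_i). Collecting: alpha ∧ beta = (-2*x*y) dx ∧ dy.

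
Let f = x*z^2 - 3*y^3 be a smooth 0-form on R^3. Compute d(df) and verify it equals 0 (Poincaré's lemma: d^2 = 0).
d(df) = 0

Step 1: df = sum_i (∂f/∂x_i) dx_i = (z^2) dx + (-9*y^2) dy + (2*x*z) dz.
Step 2: Apply d again. Using the 1-form formula, the coefficient of dx ∧ dy in d(df) is ∂^2 f/∂x ∂y - ∂^2 f/∂y ∂x = (0) - (0) = 0 (equality of mixed partials for smooth f).
Similarly for dx ∧ dz and dy ∧ dz — all coefficients vanish. So d(df) = 0.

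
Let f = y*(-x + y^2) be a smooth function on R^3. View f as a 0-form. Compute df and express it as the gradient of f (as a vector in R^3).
df = (-y) dx + (-x + 3*y^2) dy + (0) dz; grad f = (-y, -x + 3*y^2, 0)

For a 0-form f, d f = (∂f/∂x) dx + (∂f/∂y) dy + (∂f/∂z) dz. The components of the vector representation are exactly the entries of grad f in Cartesian coordinates:
  ∂f/∂x = -y
  ∂f/∂y = -x + 3*y^2
  ∂f/∂z = 0.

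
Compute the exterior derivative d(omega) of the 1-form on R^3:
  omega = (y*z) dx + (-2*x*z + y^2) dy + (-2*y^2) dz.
d(omega) = (-3*z) dx ∧ dy + (-y) dx ∧ dz + (2*x - 4*y) dy ∧ dz

For a 1-form omega = sum_i f_i dx_i, the exterior derivative is
  d(omega) = sum_{i < j} (∂f_j/∂x_i - ∂f_i/∂x_j) dx_i ∧ dx_j.
  coefficient of dx ∧ dy: ∂f_2/∂x - ∂f_1/∂y = ∂(-2*x*z + y^2)/∂x - ∂(y*z)/∂y = -3*z
  coefficient of dx ∧ dz: ∂f_3/∂x - ∂f_1/∂z = ∂(-2*y^2)/∂x - ∂(y*z)/∂z = -y
  coefficient of dy ∧ dz: ∂f_3/∂y - ∂f_2/∂z = ∂(-2*y^2)/∂y - ∂(-2*x*z + y^2)/∂z = 2*x - 4*y
Assembling: d(omega) = (-3*z) dx ∧ dy + (-y) dx ∧ dz + (2*x - 4*y) dy ∧ dz.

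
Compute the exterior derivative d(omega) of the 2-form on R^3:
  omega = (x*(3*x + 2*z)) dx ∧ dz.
d(omega) = 0

For a 2-form omega = sum_{i<j} g_{ij} dx_i ∧ dx_j, the exterior derivative is
  d(omega) = sum_{i<j} d(g_{ij}) ∧ dx_i ∧ dx_j = sum_{i<j, k} (∂g_{ij}/∂x_k) dx_k ∧ dx_i ∧ dx_j.
Expand each term, using dx_k ∧ dx_i ∧ dx_j = sgn(permutation) dx_{(a)} ∧ dx_{(b)} ∧ dx_{(c)} with (a < b < c) sorted:

Collecting like 3-forms: d(omega) = 0.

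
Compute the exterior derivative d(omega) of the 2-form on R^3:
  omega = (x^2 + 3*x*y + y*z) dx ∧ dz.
d(omega) = (-3*x - z) dx ∧ dy ∧ dz

For a 2-form omega = sum_{i<j} g_{ij} dx_i ∧ dx_j, the exterior derivative is
  d(omega) = sum_{i<j} d(g_{ij}) ∧ dx_i ∧ dx_j = sum_{i<j, k} (∂g_{ij}/∂x_k) dx_k ∧ dx_i ∧ dx_j.
Expand each term, using dx_k ∧ dx_i ∧ dx_j = sgn(permutation) dx_{(a)} ∧ dx_{(b)} ∧ dx_{(c)} with (a < b < c) sorted:
  d(x^2 + 3*x*y + y*z) includes (∂/∂y)(x^2 + 3*x*y + y*z) dy = (3*x + z) dy, which multiplied by dx ∧ dz gives (-3*x - z) dx ∧ dy ∧ dz
Collecting like 3-forms: d(omega) = (-3*x - z) dx ∧ dy ∧ dz.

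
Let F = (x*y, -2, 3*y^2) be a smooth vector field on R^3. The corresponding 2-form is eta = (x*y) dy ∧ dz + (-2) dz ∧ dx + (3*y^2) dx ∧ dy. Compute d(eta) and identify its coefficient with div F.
d(eta) = (y) dx ∧ dy ∧ dz; div F = y

For a 2-form in R^3 of the form above, applying d gives a 3-form with coefficient ∂P/∂x + ∂Q/∂y + ∂R/∂z:
  ∂P/∂x = y
  ∂Q/∂y = 0
  ∂R/∂z = 0
Sum = y, which is exactly div F.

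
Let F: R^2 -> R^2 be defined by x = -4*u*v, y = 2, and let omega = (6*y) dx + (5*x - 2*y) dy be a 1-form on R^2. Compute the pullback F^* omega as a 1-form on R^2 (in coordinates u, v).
F^* omega = (-48*v) du + (-48*u) dv

Using F^*(f dg) = (f ∘ F) d(g ∘ F), substitute each coordinate x_i by F_i(u, v) in f_i, and replace dx_i by d F_i = (∂F_i/∂u) du + (∂F_i/∂v) dv.
  For the x component: f_1(F) = 12; d F_1 = (-4*v) du + (-4*u) dv
  For the y component: f_2(F) = -20*u*v - 4; d F_2 = (0) du + (0) dv
Combining and collecting du, dv coefficients:
  coeff of du: -48*v
  coeff of dv: -48*u
F^* omega = (-48*v) du + (-48*u) dv.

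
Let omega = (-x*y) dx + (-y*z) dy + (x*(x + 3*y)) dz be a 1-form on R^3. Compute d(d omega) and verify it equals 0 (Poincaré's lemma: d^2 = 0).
d(d omega) = 0

Step 1: d omega = sum_{i<j} (∂f_j/∂x_i - ∂f_i/∂x_j) dx_i ∧ dx_j:
  coeff of dx ∧ dy: x
  coeff of dx ∧ dz: 2*x + 3*y
  coeff of dy ∧ dz: 3*x + y
Step 2: Apply d again to each 2-form coefficient. The only possible 3-form in R^3 is dx ∧ dy ∧ dz, with coefficient
  ∂(coeff of dy∧dz)/∂x - ∂(coeff of dx∧dz)/∂y + ∂(coeff of dx∧dy)/∂z
  = ∂/∂x (3*x + y) - ∂/∂y (2*x + 3*y) + ∂/∂z (x).
Each of these terms simplifies to sums of mixed partials that cancel in pairs. The result is 0 (by equality of mixed partials for smooth functions — Schwarz / Clairaut).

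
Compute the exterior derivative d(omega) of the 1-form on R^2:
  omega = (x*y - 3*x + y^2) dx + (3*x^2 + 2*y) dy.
d(omega) = (5*x - 2*y) dx ∧ dy

For a 1-form omega = sum_i f_i dx_i, the exterior derivative is
  d(omega) = sum_{i < j} (∂f_j/∂x_i - ∂f_i/∂x_j) dx_i ∧ dx_j.
  coefficient of dx ∧ dy: ∂f_2/∂x - ∂f_1/∂y = ∂(3*x^2 + 2*y)/∂x - ∂(x*y - 3*x + y^2)/∂y = 5*x - 2*y
Assembling: d(omega) = (5*x - 2*y) dx ∧ dy.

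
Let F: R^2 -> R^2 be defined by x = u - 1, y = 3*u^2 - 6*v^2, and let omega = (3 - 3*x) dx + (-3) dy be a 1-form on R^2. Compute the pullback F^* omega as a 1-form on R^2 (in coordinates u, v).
F^* omega = (6 - 21*u) du + (36*v) dv

Using F^*(f dg) = (f ∘ F) d(g ∘ F), substitute each coordinate x_i by F_i(u, v) in f_i, and replace dx_i by d F_i = (∂F_i/∂u) du + (∂F_i/∂v) dv.
  For the x component: f_1(F) = 6 - 3*u; d F_1 = (1) du + (0) dv
  For the y component: f_2(F) = -3; d F_2 = (6*u) du + (-12*v) dv
Combining and collecting du, dv coefficients:
  coeff of du: 6 - 21*u
  coeff of dv: 36*v
F^* omega = (6 - 21*u) du + (36*v) dv.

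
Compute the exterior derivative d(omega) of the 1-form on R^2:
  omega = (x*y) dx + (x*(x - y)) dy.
d(omega) = (x - y) dx ∧ dy

For a 1-form omega = sum_i f_i dx_i, the exterior derivative is
  d(omega) = sum_{i < j} (∂f_j/∂x_i - ∂f_i/∂x_j) dx_i ∧ dx_j.
  coefficient of dx ∧ dy: ∂f_2/∂x - ∂f_1/∂y = ∂(x*(x - y))/∂x - ∂(x*y)/∂y = x - y
Assembling: d(omega) = (x - y) dx ∧ dy.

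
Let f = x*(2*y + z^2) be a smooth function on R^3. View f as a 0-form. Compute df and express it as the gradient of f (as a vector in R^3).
df = (2*y + z^2) dx + (2*x) dy + (2*x*z) dz; grad f = (2*y + z^2, 2*x, 2*x*z)

For a 0-form f, d f = (∂f/∂x) dx + (∂f/∂y) dy + (∂f/∂z) dz. The components of the vector representation are exactly the entries of grad f in Cartesian coordinates:
  ∂f/∂x = 2*y + z^2
  ∂f/∂y = 2*x
  ∂f/∂z = 2*x*z.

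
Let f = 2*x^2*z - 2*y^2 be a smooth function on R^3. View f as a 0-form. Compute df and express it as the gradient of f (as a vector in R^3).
df = (4*x*z) dx + (-4*y) dy + (2*x^2) dz; grad f = (4*x*z, -4*y, 2*x^2)

For a 0-form f, d f = (∂f/∂x) dx + (∂f/∂y) dy + (∂f/∂z) dz. The components of the vector representation are exactly the entries of grad f in Cartesian coordinates:
  ∂f/∂x = 4*x*z
  ∂f/∂y = -4*y
  ∂f/∂z = 2*x^2.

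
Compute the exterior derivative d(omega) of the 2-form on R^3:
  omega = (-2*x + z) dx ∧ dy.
d(omega) = (1) dx ∧ dy ∧ dz

For a 2-form omega = sum_{i<j} g_{ij} dx_i ∧ dx_j, the exterior derivative is
  d(omega) = sum_{i<j} d(g_{ij}) ∧ dx_i ∧ dx_j = sum_{i<j, k} (∂g_{ij}/∂x_k) dx_k ∧ dx_i ∧ dx_j.
Expand each term, using dx_k ∧ dx_i ∧ dx_j = sgn(permutation) dx_{(a)} ∧ dx_{(b)} ∧ dx_{(c)} with (a < b < c) sorted:
  d(-2*x + z) includes (∂/∂z)(-2*x + z) dz = (1) dz, which multiplied by dx ∧ dy gives (1) dx ∧ dy ∧ dz
Collecting like 3-forms: d(omega) = (1) dx ∧ dy ∧ dz.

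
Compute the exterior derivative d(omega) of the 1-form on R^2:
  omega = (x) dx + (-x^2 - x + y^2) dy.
d(omega) = (-2*x - 1) dx ∧ dy

For a 1-form omega = sum_i f_i dx_i, the exterior derivative is
  d(omega) = sum_{i < j} (∂f_j/∂x_i - ∂f_i/∂x_j) dx_i ∧ dx_j.
  coefficient of dx ∧ dy: ∂f_2/∂x - ∂f_1/∂y = ∂(-x^2 - x + y^2)/∂x - ∂(x)/∂y = -2*x - 1
Assembling: d(omega) = (-2*x - 1) dx ∧ dy.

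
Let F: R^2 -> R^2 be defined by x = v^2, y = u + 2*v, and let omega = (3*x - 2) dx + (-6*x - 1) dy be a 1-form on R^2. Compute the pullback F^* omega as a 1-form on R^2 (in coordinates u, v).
F^* omega = (-6*v^2 - 1) du + (6*v^3 - 12*v^2 - 4*v - 2) dv

Using F^*(f dg) = (f ∘ F) d(g ∘ F), substitute each coordinate x_i by F_i(u, v) in f_i, and replace dx_i by d F_i = (∂F_i/∂u) du + (∂F_i/∂v) dv.
  For the x component: f_1(F) = 3*v^2 - 2; d F_1 = (0) du + (2*v) dv
  For the y component: f_2(F) = -6*v^2 - 1; d F_2 = (1) du + (2) dv
Combining and collecting du, dv coefficients:
  coeff of du: -6*v^2 - 1
  coeff of dv: 6*v^3 - 12*v^2 - 4*v - 2
F^* omega = (-6*v^2 - 1) du + (6*v^3 - 12*v^2 - 4*v - 2) dv.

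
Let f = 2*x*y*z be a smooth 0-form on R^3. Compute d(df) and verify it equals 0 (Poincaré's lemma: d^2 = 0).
d(df) = 0

Step 1: df = sum_i (∂f/∂x_i) dx_i = (2*y*z) dx + (2*x*z) dy + (2*x*y) dz.
Step 2: Apply d again. Using the 1-form formula, the coefficient of dx ∧ dy in d(df) is ∂^2 f/∂x ∂y - ∂^2 f/∂y ∂x = (2*z) - (2*z) = 0 (equality of mixed partials for smooth f).
Similarly for dx ∧ dz and dy ∧ dz — all coefficients vanish. So d(df) = 0.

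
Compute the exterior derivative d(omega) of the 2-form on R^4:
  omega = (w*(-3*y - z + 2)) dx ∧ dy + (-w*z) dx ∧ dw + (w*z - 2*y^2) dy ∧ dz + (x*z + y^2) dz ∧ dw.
d(omega) = (-w) dx ∧ dy ∧ dz + (-3*y - z + 2) dx ∧ dy ∧ dw + (w + z) dx ∧ dz ∧ dw + (2*y + z) dy ∧ dz ∧ dw

For a 2-form omega = sum_{i<j} g_{ij} dx_i ∧ dx_j, the exterior derivative is
  d(omega) = sum_{i<j} d(g_{ij}) ∧ dx_i ∧ dx_j = sum_{i<j, k} (∂g_{ij}/∂x_k) dx_k ∧ dx_i ∧ dx_j.
Expand each term, using dx_k ∧ dx_i ∧ dx_j = sgn(permutation) dx_{(a)} ∧ dx_{(b)} ∧ dx_{(c)} with (a < b < c) sorted:
  d(w*(-3*y - z + 2)) includes (∂/∂z)(w*(-3*y - z + 2)) dz = (-w) dz, which multiplied by dx ∧ dy gives (-w) dx ∧ dy ∧ dz
  d(w*(-3*y - z + 2)) includes (∂/∂w)(w*(-3*y - z + 2)) dw = (-3*y - z + 2) dw, which multiplied by dx ∧ dy gives (-3*y - z + 2) dx ∧ dy ∧ dw
  d(-w*z) includes (∂/∂z)(-w*z) dz = (-w) dz, which multiplied by dx ∧ dw gives (w) dx ∧ dz ∧ dw
  d(w*z - 2*y^2) includes (∂/∂w)(w*z - 2*y^2) dw = (z) dw, which multiplied by dy ∧ dz gives (z) dy ∧ dz ∧ dw
  d(x*z + y^2) includes (∂/∂x)(x*z + y^2) dx = (z) dx, which multiplied by dz ∧ dw gives (z) dx ∧ dz ∧ dw
  d(x*z + y^2) includes (∂/∂y)(x*z + y^2) dy = (2*y) dy, which multiplied by dz ∧ dw gives (2*y) dy ∧ dz ∧ dw
Collecting like 3-forms: d(omega) = (-w) dx ∧ dy ∧ dz + (-3*y - z + 2) dx ∧ dy ∧ dw + (w + z) dx ∧ dz ∧ dw + (2*y + z) dy ∧ dz ∧ dw.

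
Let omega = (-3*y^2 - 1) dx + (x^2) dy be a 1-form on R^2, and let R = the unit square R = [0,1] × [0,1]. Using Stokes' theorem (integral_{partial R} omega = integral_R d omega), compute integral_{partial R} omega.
integral_(partial R) omega = 4

Stokes: integral_partial_R omega = integral_R d omega with d omega = (∂Q/∂x - ∂P/∂y) dx ∧ dy.
  ∂Q/∂x = 2*x
  ∂P/∂y = -6*y
  integrand = ∂Q/∂x - ∂P/∂y = 2*x + 6*y.
Integrating over R: integral_0^1 integral_0^1 (2*x + 6*y) dx dy = 4.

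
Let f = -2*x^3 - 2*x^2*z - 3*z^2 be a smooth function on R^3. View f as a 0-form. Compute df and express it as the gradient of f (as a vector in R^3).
df = (2*x*(-3*x - 2*z)) dx + (0) dy + (-2*x^2 - 6*z) dz; grad f = (2*x*(-3*x - 2*z), 0, -2*x^2 - 6*z)

For a 0-form f, d f = (∂f/∂x) dx + (∂f/∂y) dy + (∂f/∂z) dz. The components of the vector representation are exactly the entries of grad f in Cartesian coordinates:
  ∂f/∂x = 2*x*(-3*x - 2*z)
  ∂f/∂y = 0
  ∂f/∂z = -2*x^2 - 6*z.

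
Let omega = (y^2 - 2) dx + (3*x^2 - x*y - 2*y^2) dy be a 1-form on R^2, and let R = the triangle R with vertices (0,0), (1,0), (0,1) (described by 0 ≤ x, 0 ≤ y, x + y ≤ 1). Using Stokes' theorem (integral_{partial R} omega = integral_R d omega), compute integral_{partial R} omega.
integral_(partial R) omega = 1/2

Stokes: integral_partial_R omega = integral_R d omega with d omega = (∂Q/∂x - ∂P/∂y) dx ∧ dy.
  ∂Q/∂x = 6*x - y
  ∂P/∂y = 2*y
  integrand = ∂Q/∂x - ∂P/∂y = 6*x - 3*y.
Integrating over R: integral_0^1 integral_0^{1-x} (6*x - 3*y) dy dx = 1/2.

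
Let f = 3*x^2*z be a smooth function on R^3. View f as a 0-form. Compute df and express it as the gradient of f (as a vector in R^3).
df = (6*x*z) dx + (0) dy + (3*x^2) dz; grad f = (6*x*z, 0, 3*x^2)

For a 0-form f, d f = (∂f/∂x) dx + (∂f/∂y) dy + (∂f/∂z) dz. The components of the vector representation are exactly the entries of grad f in Cartesian coordinates:
  ∂f/∂x = 6*x*z
  ∂f/∂y = 0
  ∂f/∂z = 3*x^2.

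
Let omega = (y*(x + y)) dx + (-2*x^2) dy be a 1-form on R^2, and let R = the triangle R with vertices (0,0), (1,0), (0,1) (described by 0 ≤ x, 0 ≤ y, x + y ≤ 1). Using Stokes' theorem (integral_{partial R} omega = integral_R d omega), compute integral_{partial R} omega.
integral_(partial R) omega = -7/6

Stokes: integral_partial_R omega = integral_R d omega with d omega = (∂Q/∂x - ∂P/∂y) dx ∧ dy.
  ∂Q/∂x = -4*x
  ∂P/∂y = x + 2*y
  integrand = ∂Q/∂x - ∂P/∂y = -5*x - 2*y.
Integrating over R: integral_0^1 integral_0^{1-x} (-5*x - 2*y) dy dx = -7/6.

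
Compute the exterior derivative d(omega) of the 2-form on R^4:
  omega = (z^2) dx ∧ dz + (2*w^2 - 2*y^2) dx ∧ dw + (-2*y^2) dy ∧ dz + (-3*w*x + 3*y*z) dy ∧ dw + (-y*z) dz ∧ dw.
d(omega) = (-3*w + 4*y) dx ∧ dy ∧ dw + (-3*y - z) dy ∧ dz ∧ dw

For a 2-form omega = sum_{i<j} g_{ij} dx_i ∧ dx_j, the exterior derivative is
  d(omega) = sum_{i<j} d(g_{ij}) ∧ dx_i ∧ dx_j = sum_{i<j, k} (∂g_{ij}/∂x_k) dx_k ∧ dx_i ∧ dx_j.
Expand each term, using dx_k ∧ dx_i ∧ dx_j = sgn(permutation) dx_{(a)} ∧ dx_{(b)} ∧ dx_{(c)} with (a < b < c) sorted:
  d(2*w^2 - 2*y^2) includes (∂/∂y)(2*w^2 - 2*y^2) dy = (-4*y) dy, which multiplied by dx ∧ dw gives (4*y) dx ∧ dy ∧ dw
  d(-3*w*x + 3*y*z) includes (∂/∂x)(-3*w*x + 3*y*z) dx = (-3*w) dx, which multiplied by dy ∧ dw gives (-3*w) dx ∧ dy ∧ dw
  d(-3*w*x + 3*y*z) includes (∂/∂z)(-3*w*x + 3*y*z) dz = (3*y) dz, which multiplied by dy ∧ dw gives (-3*y) dy ∧ dz ∧ dw
  d(-y*z) includes (∂/∂y)(-y*z) dy = (-z) dy, which multiplied by dz ∧ dw gives (-z) dy ∧ dz ∧ dw
Collecting like 3-forms: d(omega) = (-3*w + 4*y) dx ∧ dy ∧ dw + (-3*y - z) dy ∧ dz ∧ dw.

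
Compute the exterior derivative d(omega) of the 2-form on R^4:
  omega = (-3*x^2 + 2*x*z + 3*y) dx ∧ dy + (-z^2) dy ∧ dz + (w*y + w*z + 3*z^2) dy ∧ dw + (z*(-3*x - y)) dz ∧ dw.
d(omega) = (2*x) dx ∧ dy ∧ dz + (-w - 7*z) dy ∧ dz ∧ dw + (-3*z) dx ∧ dz ∧ dw

For a 2-form omega = sum_{i<j} g_{ij} dx_i ∧ dx_j, the exterior derivative is
  d(omega) = sum_{i<j} d(g_{ij}) ∧ dx_i ∧ dx_j = sum_{i<j, k} (∂g_{ij}/∂x_k) dx_k ∧ dx_i ∧ dx_j.
Expand each term, using dx_k ∧ dx_i ∧ dx_j = sgn(permutation) dx_{(a)} ∧ dx_{(b)} ∧ dx_{(c)} with (a < b < c) sorted:
  d(-3*x^2 + 2*x*z + 3*y) includes (∂/∂z)(-3*x^2 + 2*x*z + 3*y) dz = (2*x) dz, which multiplied by dx ∧ dy gives (2*x) dx ∧ dy ∧ dz
  d(w*y + w*z + 3*z^2) includes (∂/∂z)(w*y + w*z + 3*z^2) dz = (w + 6*z) dz, which multiplied by dy ∧ dw gives (-w - 6*z) dy ∧ dz ∧ dw
  d(z*(-3*x - y)) includes (∂/∂x)(z*(-3*x - y)) dx = (-3*z) dx, which multiplied by dz ∧ dw gives (-3*z) dx ∧ dz ∧ dw
  d(z*(-3*x - y)) includes (∂/∂y)(z*(-3*x - y)) dy = (-z) dy, which multiplied by dz ∧ dw gives (-z) dy ∧ dz ∧ dw
Collecting like 3-forms: d(omega) = (2*x) dx ∧ dy ∧ dz + (-w - 7*z) dy ∧ dz ∧ dw + (-3*z) dx ∧ dz ∧ dw.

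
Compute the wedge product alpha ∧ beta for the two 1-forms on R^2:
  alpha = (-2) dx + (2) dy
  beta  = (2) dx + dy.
alpha ∧ beta = (-6) dx ∧ dy

Distribute the wedge, using dx_i ∧ dx_j = -dx_j ∧ dx_i and dx_i ∧ dx_i = 0. For each pair (i, j) with i < j, the coefficient of dx_i ∧ dx_j in alpha ∧ beta is (alpha_i * beta_j - alpha_j * beta_i). Collecting: alpha ∧ beta = (-6) dx ∧ dy.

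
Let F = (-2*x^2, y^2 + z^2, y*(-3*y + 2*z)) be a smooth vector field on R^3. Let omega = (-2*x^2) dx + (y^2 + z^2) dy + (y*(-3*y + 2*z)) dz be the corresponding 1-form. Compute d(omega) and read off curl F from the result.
d(omega) = (-6*y) dy ∧ dz + (0) dz ∧ dx + (0) dx ∧ dy; curl F = (-6*y, 0, 0)

d omega = sum_{i<j} (∂f_j/∂x_i - ∂f_i/∂x_j) dx_i ∧ dx_j. Under the identification (dy ∧ dz, dz ∧ dx, dx ∧ dy) ↔ (e_x, e_y, e_z), the coefficients are exactly the components of curl F. Compute:
  ∂R/∂y - ∂Q/∂z = (-6*y + 2*z) - (2*z) = -6*y
  ∂P/∂z - ∂R/∂x = (0) - (0) = 0
  ∂Q/∂x - ∂P/∂y = (0) - (0) = 0.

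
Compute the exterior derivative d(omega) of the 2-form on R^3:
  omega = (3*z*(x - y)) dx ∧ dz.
d(omega) = (3*z) dx ∧ dy ∧ dz

For a 2-form omega = sum_{i<j} g_{ij} dx_i ∧ dx_j, the exterior derivative is
  d(omega) = sum_{i<j} d(g_{ij}) ∧ dx_i ∧ dx_j = sum_{i<j, k} (∂g_{ij}/∂x_k) dx_k ∧ dx_i ∧ dx_j.
Expand each term, using dx_k ∧ dx_i ∧ dx_j = sgn(permutation) dx_{(a)} ∧ dx_{(b)} ∧ dx_{(c)} with (a < b < c) sorted:
  d(3*z*(x - y)) includes (∂/∂y)(3*z*(x - y)) dy = (-3*z) dy, which multiplied by dx ∧ dz gives (3*z) dx ∧ dy ∧ dz
Collecting like 3-forms: d(omega) = (3*z) dx ∧ dy ∧ dz.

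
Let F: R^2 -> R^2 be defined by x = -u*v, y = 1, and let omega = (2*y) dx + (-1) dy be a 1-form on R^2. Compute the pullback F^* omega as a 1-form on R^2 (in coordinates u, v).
F^* omega = (-2*v) du + (-2*u) dv

Using F^*(f dg) = (f ∘ F) d(g ∘ F), substitute each coordinate x_i by F_i(u, v) in f_i, and replace dx_i by d F_i = (∂F_i/∂u) du + (∂F_i/∂v) dv.
  For the x component: f_1(F) = 2; d F_1 = (-v) du + (-u) dv
  For the y component: f_2(F) = -1; d F_2 = (0) du + (0) dv
Combining and collecting du, dv coefficients:
  coeff of du: -2*v
  coeff of dv: -2*u
F^* omega = (-2*v) du + (-2*u) dv.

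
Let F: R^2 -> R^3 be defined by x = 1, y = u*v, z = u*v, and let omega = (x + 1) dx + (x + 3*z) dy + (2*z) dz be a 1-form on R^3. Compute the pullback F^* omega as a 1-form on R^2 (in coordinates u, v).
F^* omega = (v*(5*u*v + 1)) du + (u*(5*u*v + 1)) dv

Using F^*(f dg) = (f ∘ F) d(g ∘ F), substitute each coordinate x_i by F_i(u, v) in f_i, and replace dx_i by d F_i = (∂F_i/∂u) du + (∂F_i/∂v) dv.
  For the x component: f_1(F) = 2; d F_1 = (0) du + (0) dv
  For the y component: f_2(F) = 3*u*v + 1; d F_2 = (v) du + (u) dv
  For the z component: f_3(F) = 2*u*v; d F_3 = (v) du + (u) dv
Combining and collecting du, dv coefficients:
  coeff of du: v*(5*u*v + 1)
  coeff of dv: u*(5*u*v + 1)
F^* omega = (v*(5*u*v + 1)) du + (u*(5*u*v + 1)) dv.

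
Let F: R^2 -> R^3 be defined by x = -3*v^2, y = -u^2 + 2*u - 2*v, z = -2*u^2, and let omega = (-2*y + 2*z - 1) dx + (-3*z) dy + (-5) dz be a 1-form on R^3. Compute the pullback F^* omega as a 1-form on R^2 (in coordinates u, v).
F^* omega = (4*u*(-3*u^2 + 3*u + 5)) du + (12*u^2*v - 12*u^2 + 24*u*v - 24*v^2 + 6*v) dv

Using F^*(f dg) = (f ∘ F) d(g ∘ F), substitute each coordinate x_i by F_i(u, v) in f_i, and replace dx_i by d F_i = (∂F_i/∂u) du + (∂F_i/∂v) dv.
  For the x component: f_1(F) = -2*u^2 - 4*u + 4*v - 1; d F_1 = (0) du + (-6*v) dv
  For the y component: f_2(F) = 6*u^2; d F_2 = (2 - 2*u) du + (-2) dv
  For the z component: f_3(F) = -5; d F_3 = (-4*u) du + (0) dv
Combining and collecting du, dv coefficients:
  coeff of du: 4*u*(-3*u^2 + 3*u + 5)
  coeff of dv: 12*u^2*v - 12*u^2 + 24*u*v - 24*v^2 + 6*v
F^* omega = (4*u*(-3*u^2 + 3*u + 5)) du + (12*u^2*v - 12*u^2 + 24*u*v - 24*v^2 + 6*v) dv.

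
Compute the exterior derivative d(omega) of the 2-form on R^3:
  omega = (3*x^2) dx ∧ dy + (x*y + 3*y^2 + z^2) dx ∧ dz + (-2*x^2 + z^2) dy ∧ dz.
d(omega) = (-5*x - 6*y) dx ∧ dy ∧ dz

For a 2-form omega = sum_{i<j} g_{ij} dx_i ∧ dx_j, the exterior derivative is
  d(omega) = sum_{i<j} d(g_{ij}) ∧ dx_i ∧ dx_j = sum_{i<j, k} (∂g_{ij}/∂x_k) dx_k ∧ dx_i ∧ dx_j.
Expand each term, using dx_k ∧ dx_i ∧ dx_j = sgn(permutation) dx_{(a)} ∧ dx_{(b)} ∧ dx_{(c)} with (a < b < c) sorted:
  d(x*y + 3*y^2 + z^2) includes (∂/∂y)(x*y + 3*y^2 + z^2) dy = (x + 6*y) dy, which multiplied by dx ∧ dz gives (-x - 6*y) dx ∧ dy ∧ dz
  d(-2*x^2 + z^2) includes (∂/∂x)(-2*x^2 + z^2) dx = (-4*x) dx, which multiplied by dy ∧ dz gives (-4*x) dx ∧ dy ∧ dz
Collecting like 3-forms: d(omega) = (-5*x - 6*y) dx ∧ dy ∧ dz.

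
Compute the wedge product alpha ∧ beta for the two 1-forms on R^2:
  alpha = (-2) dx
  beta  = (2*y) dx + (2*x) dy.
alpha ∧ beta = (-4*x) dx ∧ dy

Distribute the wedge, using dx_i ∧ dx_j = -dx_j ∧ dx_i and dx_i ∧ dx_i = 0. For each pair (i, j) with i < j, the coefficient of dx_i ∧ dx_j in alpha ∧ beta is (alpha_i * beta_j - alpha_j * beta_i). Collecting: alpha ∧ beta = (-4*x) dx ∧ dy.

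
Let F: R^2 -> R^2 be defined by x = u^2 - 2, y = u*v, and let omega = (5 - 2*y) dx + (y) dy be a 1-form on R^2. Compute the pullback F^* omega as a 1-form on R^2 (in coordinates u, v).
F^* omega = (u*(-4*u*v + v^2 + 10)) du + (u^2*v) dv

Using F^*(f dg) = (f ∘ F) d(g ∘ F), substitute each coordinate x_i by F_i(u, v) in f_i, and replace dx_i by d F_i = (∂F_i/∂u) du + (∂F_i/∂v) dv.
  For the x component: f_1(F) = -2*u*v + 5; d F_1 = (2*u) du + (0) dv
  For the y component: f_2(F) = u*v; d F_2 = (v) du + (u) dv
Combining and collecting du, dv coefficients:
  coeff of du: u*(-4*u*v + v^2 + 10)
  coeff of dv: u^2*v
F^* omega = (u*(-4*u*v + v^2 + 10)) du + (u^2*v) dv.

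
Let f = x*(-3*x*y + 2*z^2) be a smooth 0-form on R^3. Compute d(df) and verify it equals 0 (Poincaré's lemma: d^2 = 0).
d(df) = 0

Step 1: df = sum_i (∂f/∂x_i) dx_i = (-6*x*y + 2*z^2) dx + (-3*x^2) dy + (4*x*z) dz.
Step 2: Apply d again. Using the 1-form formula, the coefficient of dx ∧ dy in d(df) is ∂^2 f/∂x ∂y - ∂^2 f/∂y ∂x = (-6*x) - (-6*x) = 0 (equality of mixed partials for smooth f).
Similarly for dx ∧ dz and dy ∧ dz — all coefficients vanish. So d(df) = 0.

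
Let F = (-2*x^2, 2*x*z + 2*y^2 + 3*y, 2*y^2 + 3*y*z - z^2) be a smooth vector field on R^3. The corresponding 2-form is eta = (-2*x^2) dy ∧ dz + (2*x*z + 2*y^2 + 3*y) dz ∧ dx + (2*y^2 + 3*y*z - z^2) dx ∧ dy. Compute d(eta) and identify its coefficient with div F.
d(eta) = (-4*x + 7*y - 2*z + 3) dx ∧ dy ∧ dz; div F = -4*x + 7*y - 2*z + 3

For a 2-form in R^3 of the form above, applying d gives a 3-form with coefficient ∂P/∂x + ∂Q/∂y + ∂R/∂z:
  ∂P/∂x = -4*x
  ∂Q/∂y = 4*y + 3
  ∂R/∂z = 3*y - 2*z
Sum = -4*x + 7*y - 2*z + 3, which is exactly div F.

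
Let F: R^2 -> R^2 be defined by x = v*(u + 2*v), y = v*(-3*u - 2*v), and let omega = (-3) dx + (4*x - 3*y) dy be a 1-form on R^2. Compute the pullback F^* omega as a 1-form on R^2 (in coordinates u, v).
F^* omega = (3*v*(-13*u*v - 14*v^2 - 1)) du + (-39*u^2*v - 94*u*v^2 - 3*u - 56*v^3 - 12*v) dv

Using F^*(f dg) = (f ∘ F) d(g ∘ F), substitute each coordinate x_i by F_i(u, v) in f_i, and replace dx_i by d F_i = (∂F_i/∂u) du + (∂F_i/∂v) dv.
  For the x component: f_1(F) = -3; d F_1 = (v) du + (u + 4*v) dv
  For the y component: f_2(F) = v*(13*u + 14*v); d F_2 = (-3*v) du + (-3*u - 4*v) dv
Combining and collecting du, dv coefficients:
  coeff of du: 3*v*(-13*u*v - 14*v^2 - 1)
  coeff of dv: -39*u^2*v - 94*u*v^2 - 3*u - 56*v^3 - 12*v
F^* omega = (3*v*(-13*u*v - 14*v^2 - 1)) du + (-39*u^2*v - 94*u*v^2 - 3*u - 56*v^3 - 12*v) dv.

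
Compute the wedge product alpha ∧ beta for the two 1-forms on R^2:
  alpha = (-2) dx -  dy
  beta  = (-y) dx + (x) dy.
alpha ∧ beta = (-2*x - y) dx ∧ dy

Distribute the wedge, using dx_i ∧ dx_j = -dx_j ∧ dx_i and dx_i ∧ dx_i = 0. For each pair (i, j) with i < j, the coefficient of dx_i ∧ dx_j in alpha ∧ beta is (alpha_i * beta_j - alpha_j * beta_i). Collecting: alpha ∧ beta = (-2*x - y) dx ∧ dy.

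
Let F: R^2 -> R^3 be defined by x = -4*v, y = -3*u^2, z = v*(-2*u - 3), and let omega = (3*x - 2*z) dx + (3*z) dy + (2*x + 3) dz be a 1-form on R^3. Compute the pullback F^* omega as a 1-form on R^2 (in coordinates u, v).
F^* omega = (2*v*(18*u^2 + 27*u + 8*v - 3)) du + (-6*u + 48*v - 9) dv

Using F^*(f dg) = (f ∘ F) d(g ∘ F), substitute each coordinate x_i by F_i(u, v) in f_i, and replace dx_i by d F_i = (∂F_i/∂u) du + (∂F_i/∂v) dv.
  For the x component: f_1(F) = 2*v*(2*u - 3); d F_1 = (0) du + (-4) dv
  For the y component: f_2(F) = 3*v*(-2*u - 3); d F_2 = (-6*u) du + (0) dv
  For the z component: f_3(F) = 3 - 8*v; d F_3 = (-2*v) du + (-2*u - 3) dv
Combining and collecting du, dv coefficients:
  coeff of du: 2*v*(18*u^2 + 27*u + 8*v - 3)
  coeff of dv: -6*u + 48*v - 9
F^* omega = (2*v*(18*u^2 + 27*u + 8*v - 3)) du + (-6*u + 48*v - 9) dv.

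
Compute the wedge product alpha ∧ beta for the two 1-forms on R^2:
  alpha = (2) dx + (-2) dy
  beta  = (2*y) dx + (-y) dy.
alpha ∧ beta = (2*y) dx ∧ dy

Distribute the wedge, using dx_i ∧ dx_j = -dx_j ∧ dx_i and dx_i ∧ dx_i = 0. For each pair (i, j) with i < j, the coefficient of dx_i ∧ dx_j in alpha ∧ beta is (alpha_i * beta_j - alpha_j * beta_i). Collecting: alpha ∧ beta = (2*y) dx ∧ dy.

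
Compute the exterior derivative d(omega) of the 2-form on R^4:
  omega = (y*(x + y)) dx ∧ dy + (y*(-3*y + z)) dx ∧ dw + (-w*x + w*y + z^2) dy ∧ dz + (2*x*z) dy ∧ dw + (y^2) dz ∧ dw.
d(omega) = (6*y + z) dx ∧ dy ∧ dw + (-y) dx ∧ dz ∧ dw + (-w) dx ∧ dy ∧ dz + (-3*x + 3*y) dy ∧ dz ∧ dw

For a 2-form omega = sum_{i<j} g_{ij} dx_i ∧ dx_j, the exterior derivative is
  d(omega) = sum_{i<j} d(g_{ij}) ∧ dx_i ∧ dx_j = sum_{i<j, k} (∂g_{ij}/∂x_k) dx_k ∧ dx_i ∧ dx_j.
Expand each term, using dx_k ∧ dx_i ∧ dx_j = sgn(permutation) dx_{(a)} ∧ dx_{(b)} ∧ dx_{(c)} with (a < b < c) sorted:
  d(y*(-3*y + z)) includes (∂/∂y)(y*(-3*y + z)) dy = (-6*y + z) dy, which multiplied by dx ∧ dw gives (6*y - z) dx ∧ dy ∧ dw
  d(y*(-3*y + z)) includes (∂/∂z)(y*(-3*y + z)) dz = (y) dz, which multiplied by dx ∧ dw gives (-y) dx ∧ dz ∧ dw
  d(-w*x + w*y + z^2) includes (∂/∂x)(-w*x + w*y + z^2) dx = (-w) dx, which multiplied by dy ∧ dz gives (-w) dx ∧ dy ∧ dz
  d(-w*x + w*y + z^2) includes (∂/∂w)(-w*x + w*y + z^2) dw = (-x + y) dw, which multiplied by dy ∧ dz gives (-x + y) dy ∧ dz ∧ dw
  d(2*x*z) includes (∂/∂x)(2*x*z) dx = (2*z) dx, which multiplied by dy ∧ dw gives (2*z) dx ∧ dy ∧ dw
  d(2*x*z) includes (∂/∂z)(2*x*z) dz = (2*x) dz, which multiplied by dy ∧ dw gives (-2*x) dy ∧ dz ∧ dw
  d(y^2) includes (∂/∂y)(y^2) dy = (2*y) dy, which multiplied by dz ∧ dw gives (2*y) dy ∧ dz ∧ dw
Collecting like 3-forms: d(omega) = (6*y + z) dx ∧ dy ∧ dw + (-y) dx ∧ dz ∧ dw + (-w) dx ∧ dy ∧ dz + (-3*x + 3*y) dy ∧ dz ∧ dw.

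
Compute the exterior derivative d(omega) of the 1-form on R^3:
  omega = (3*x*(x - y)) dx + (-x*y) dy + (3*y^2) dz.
d(omega) = (3*x - y) dx ∧ dy + (6*y) dy ∧ dz

For a 1-form omega = sum_i f_i dx_i, the exterior derivative is
  d(omega) = sum_{i < j} (∂f_j/∂x_i - ∂f_i/∂x_j) dx_i ∧ dx_j.
  coefficient of dx ∧ dy: ∂f_2/∂x - ∂f_1/∂y = ∂(-x*y)/∂x - ∂(3*x*(x - y))/∂y = 3*x - y
  coefficient of dy ∧ dz: ∂f_3/∂y - ∂f_2/∂z = ∂(3*y^2)/∂y - ∂(-x*y)/∂z = 6*y
Assembling: d(omega) = (3*x - y) dx ∧ dy + (6*y) dy ∧ dz.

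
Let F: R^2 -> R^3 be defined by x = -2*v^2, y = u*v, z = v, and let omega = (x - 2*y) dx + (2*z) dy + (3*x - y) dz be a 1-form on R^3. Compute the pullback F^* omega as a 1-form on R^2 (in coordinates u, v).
F^* omega = (2*v^2) du + (v*(8*u*v + u + 8*v^2 - 6*v)) dv

Using F^*(f dg) = (f ∘ F) d(g ∘ F), substitute each coordinate x_i by F_i(u, v) in f_i, and replace dx_i by d F_i = (∂F_i/∂u) du + (∂F_i/∂v) dv.
  For the x component: f_1(F) = 2*v*(-u - v); d F_1 = (0) du + (-4*v) dv
  For the y component: f_2(F) = 2*v; d F_2 = (v) du + (u) dv
  For the z component: f_3(F) = v*(-u - 6*v); d F_3 = (0) du + (1) dv
Combining and collecting du, dv coefficients:
  coeff of du: 2*v^2
  coeff of dv: v*(8*u*v + u + 8*v^2 - 6*v)
F^* omega = (2*v^2) du + (v*(8*u*v + u + 8*v^2 - 6*v)) dv.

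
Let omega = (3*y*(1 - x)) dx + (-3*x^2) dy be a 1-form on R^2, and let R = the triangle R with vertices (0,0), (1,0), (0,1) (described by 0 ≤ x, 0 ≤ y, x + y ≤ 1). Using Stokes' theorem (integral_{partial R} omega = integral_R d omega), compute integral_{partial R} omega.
integral_(partial R) omega = -2

Stokes: integral_partial_R omega = integral_R d omega with d omega = (∂Q/∂x - ∂P/∂y) dx ∧ dy.
  ∂Q/∂x = -6*x
  ∂P/∂y = 3 - 3*x
  integrand = ∂Q/∂x - ∂P/∂y = -3*x - 3.
Integrating over R: integral_0^1 integral_0^{1-x} (-3*x - 3) dy dx = -2.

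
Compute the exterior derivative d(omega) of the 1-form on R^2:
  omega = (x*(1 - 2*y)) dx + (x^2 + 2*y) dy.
d(omega) = (4*x) dx ∧ dy

For a 1-form omega = sum_i f_i dx_i, the exterior derivative is
  d(omega) = sum_{i < j} (∂f_j/∂x_i - ∂f_i/∂x_j) dx_i ∧ dx_j.
  coefficient of dx ∧ dy: ∂f_2/∂x - ∂f_1/∂y = ∂(x^2 + 2*y)/∂x - ∂(x*(1 - 2*y))/∂y = 4*x
Assembling: d(omega) = (4*x) dx ∧ dy.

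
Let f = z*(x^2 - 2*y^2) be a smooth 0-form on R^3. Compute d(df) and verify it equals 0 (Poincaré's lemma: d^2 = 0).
d(df) = 0

Step 1: df = sum_i (∂f/∂x_i) dx_i = (2*x*z) dx + (-4*y*z) dy + (x^2 - 2*y^2) dz.
Step 2: Apply d again. Using the 1-form formula, the coefficient of dx ∧ dy in d(df) is ∂^2 f/∂x ∂y - ∂^2 f/∂y ∂x = (0) - (0) = 0 (equality of mixed partials for smooth f).
Similarly for dx ∧ dz and dy ∧ dz — all coefficients vanish. So d(df) = 0.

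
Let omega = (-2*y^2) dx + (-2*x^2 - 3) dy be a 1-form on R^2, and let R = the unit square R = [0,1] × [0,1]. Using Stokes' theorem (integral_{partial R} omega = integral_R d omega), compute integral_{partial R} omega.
integral_(partial R) omega = 0

Stokes: integral_partial_R omega = integral_R d omega with d omega = (∂Q/∂x - ∂P/∂y) dx ∧ dy.
  ∂Q/∂x = -4*x
  ∂P/∂y = -4*y
  integrand = ∂Q/∂x - ∂P/∂y = -4*x + 4*y.
Integrating over R: integral_0^1 integral_0^1 (-4*x + 4*y) dx dy = 0.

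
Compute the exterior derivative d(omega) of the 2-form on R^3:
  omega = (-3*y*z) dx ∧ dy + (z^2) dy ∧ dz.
d(omega) = (-3*y) dx ∧ dy ∧ dz

For a 2-form omega = sum_{i<j} g_{ij} dx_i ∧ dx_j, the exterior derivative is
  d(omega) = sum_{i<j} d(g_{ij}) ∧ dx_i ∧ dx_j = sum_{i<j, k} (∂g_{ij}/∂x_k) dx_k ∧ dx_i ∧ dx_j.
Expand each term, using dx_k ∧ dx_i ∧ dx_j = sgn(permutation) dx_{(a)} ∧ dx_{(b)} ∧ dx_{(c)} with (a < b < c) sorted:
  d(-3*y*z) includes (∂/∂z)(-3*y*z) dz = (-3*y) dz, which multiplied by dx ∧ dy gives (-3*y) dx ∧ dy ∧ dz
Collecting like 3-forms: d(omega) = (-3*y) dx ∧ dy ∧ dz.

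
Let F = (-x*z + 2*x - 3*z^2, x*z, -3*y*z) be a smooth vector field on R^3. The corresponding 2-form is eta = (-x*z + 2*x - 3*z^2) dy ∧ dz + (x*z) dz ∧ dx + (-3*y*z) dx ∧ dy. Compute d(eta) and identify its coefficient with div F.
d(eta) = (-3*y - z + 2) dx ∧ dy ∧ dz; div F = -3*y - z + 2

For a 2-form in R^3 of the form above, applying d gives a 3-form with coefficient ∂P/∂x + ∂Q/∂y + ∂R/∂z:
  ∂P/∂x = 2 - z
  ∂Q/∂y = 0
  ∂R/∂z = -3*y
Sum = -3*y - z + 2, which is exactly div F.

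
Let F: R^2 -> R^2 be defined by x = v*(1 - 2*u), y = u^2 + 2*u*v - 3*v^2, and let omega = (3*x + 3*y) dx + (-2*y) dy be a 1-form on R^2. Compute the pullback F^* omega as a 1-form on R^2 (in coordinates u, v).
F^* omega = (-4*u^3 - 18*u^2*v + 4*u*v^2 + 30*v^3 - 6*v^2) du + (-10*u^3 + 4*u^2*v + 3*u^2 + 54*u*v^2 - 6*u*v - 36*v^3 - 9*v^2 + 3*v) dv

Using F^*(f dg) = (f ∘ F) d(g ∘ F), substitute each coordinate x_i by F_i(u, v) in f_i, and replace dx_i by d F_i = (∂F_i/∂u) du + (∂F_i/∂v) dv.
  For the x component: f_1(F) = 3*u^2 - 9*v^2 + 3*v; d F_1 = (-2*v) du + (1 - 2*u) dv
  For the y component: f_2(F) = -2*u^2 - 4*u*v + 6*v^2; d F_2 = (2*u + 2*v) du + (2*u - 6*v) dv
Combining and collecting du, dv coefficients:
  coeff of du: -4*u^3 - 18*u^2*v + 4*u*v^2 + 30*v^3 - 6*v^2
  coeff of dv: -10*u^3 + 4*u^2*v + 3*u^2 + 54*u*v^2 - 6*u*v - 36*v^3 - 9*v^2 + 3*v
F^* omega = (-4*u^3 - 18*u^2*v + 4*u*v^2 + 30*v^3 - 6*v^2) du + (-10*u^3 + 4*u^2*v + 3*u^2 + 54*u*v^2 - 6*u*v - 36*v^3 - 9*v^2 + 3*v) dv.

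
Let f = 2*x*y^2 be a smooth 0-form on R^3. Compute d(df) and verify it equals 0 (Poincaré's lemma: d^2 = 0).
d(df) = 0

Step 1: df = sum_i (∂f/∂x_i) dx_i = (2*y^2) dx + (4*x*y) dy + (0) dz.
Step 2: Apply d again. Using the 1-form formula, the coefficient of dx ∧ dy in d(df) is ∂^2 f/∂x ∂y - ∂^2 f/∂y ∂x = (4*y) - (4*y) = 0 (equality of mixed partials for smooth f).
Similarly for dx ∧ dz and dy ∧ dz — all coefficients vanish. So d(df) = 0.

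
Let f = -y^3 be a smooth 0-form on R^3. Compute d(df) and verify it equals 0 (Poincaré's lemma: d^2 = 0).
d(df) = 0

Step 1: df = sum_i (∂f/∂x_i) dx_i = (0) dx + (-3*y^2) dy + (0) dz.
Step 2: Apply d again. Using the 1-form formula, the coefficient of dx ∧ dy in d(df) is ∂^2 f/∂x ∂y - ∂^2 f/∂y ∂x = (0) - (0) = 0 (equality of mixed partials for smooth f).
Similarly for dx ∧ dz and dy ∧ dz — all coefficients vanish. So d(df) = 0.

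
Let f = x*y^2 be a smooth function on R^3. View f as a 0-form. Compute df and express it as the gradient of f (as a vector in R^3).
df = (y^2) dx + (2*x*y) dy + (0) dz; grad f = (y^2, 2*x*y, 0)

For a 0-form f, d f = (∂f/∂x) dx + (∂f/∂y) dy + (∂f/∂z) dz. The components of the vector representation are exactly the entries of grad f in Cartesian coordinates:
  ∂f/∂x = y^2
  ∂f/∂y = 2*x*y
  ∂f/∂z = 0.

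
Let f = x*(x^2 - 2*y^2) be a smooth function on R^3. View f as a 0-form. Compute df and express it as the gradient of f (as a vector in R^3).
df = (3*x^2 - 2*y^2) dx + (-4*x*y) dy + (0) dz; grad f = (3*x^2 - 2*y^2, -4*x*y, 0)

For a 0-form f, d f = (∂f/∂x) dx + (∂f/∂y) dy + (∂f/∂z) dz. The components of the vector representation are exactly the entries of grad f in Cartesian coordinates:
  ∂f/∂x = 3*x^2 - 2*y^2
  ∂f/∂y = -4*x*y
  ∂f/∂z = 0.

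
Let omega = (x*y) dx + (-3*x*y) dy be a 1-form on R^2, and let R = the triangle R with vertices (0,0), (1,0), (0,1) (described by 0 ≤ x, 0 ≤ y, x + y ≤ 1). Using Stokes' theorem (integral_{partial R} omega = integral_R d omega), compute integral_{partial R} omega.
integral_(partial R) omega = -2/3

Stokes: integral_partial_R omega = integral_R d omega with d omega = (∂Q/∂x - ∂P/∂y) dx ∧ dy.
  ∂Q/∂x = -3*y
  ∂P/∂y = x
  integrand = ∂Q/∂x - ∂P/∂y = -x - 3*y.
Integrating over R: integral_0^1 integral_0^{1-x} (-x - 3*y) dy dx = -2/3.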